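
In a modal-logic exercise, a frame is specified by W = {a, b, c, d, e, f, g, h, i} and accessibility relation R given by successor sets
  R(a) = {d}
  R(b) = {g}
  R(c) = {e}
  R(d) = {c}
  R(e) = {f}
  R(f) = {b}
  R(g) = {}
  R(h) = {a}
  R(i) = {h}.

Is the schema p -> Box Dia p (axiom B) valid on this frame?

No

The schema B characterises exactly the symmetric frames.
Symmetric: no — a R d but not d R a.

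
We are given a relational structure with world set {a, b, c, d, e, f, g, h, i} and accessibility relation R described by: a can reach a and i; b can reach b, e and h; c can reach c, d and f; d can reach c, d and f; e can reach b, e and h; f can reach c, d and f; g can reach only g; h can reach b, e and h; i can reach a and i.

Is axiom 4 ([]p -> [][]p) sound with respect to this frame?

By correspondence theory, 4 is valid on a frame iff R is transitive.
Transitive: yes — every two-step R-path is closed by a direct edge.

Yes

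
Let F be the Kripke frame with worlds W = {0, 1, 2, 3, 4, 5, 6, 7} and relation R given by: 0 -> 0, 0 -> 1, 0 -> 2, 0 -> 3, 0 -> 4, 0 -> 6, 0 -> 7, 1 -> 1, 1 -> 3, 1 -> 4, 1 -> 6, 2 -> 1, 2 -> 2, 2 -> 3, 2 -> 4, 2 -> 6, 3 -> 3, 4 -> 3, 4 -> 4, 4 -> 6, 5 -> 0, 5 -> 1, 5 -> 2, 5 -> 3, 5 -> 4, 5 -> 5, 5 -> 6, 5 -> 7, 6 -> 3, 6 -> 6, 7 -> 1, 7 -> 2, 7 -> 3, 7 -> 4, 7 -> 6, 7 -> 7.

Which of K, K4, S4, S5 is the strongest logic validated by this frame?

Transitive (axiom 4): yes — every two-step R-path is closed by a direct edge.
Reflexive (axiom T): yes — every world is R-related to itself.
Euclidean (axiom 5): no — 0 R 1 and 0 R 2, but not 1 R 2.
So F validates K, K4, S4; S5 would additionally require R to be Euclidean. The strongest is S4.

S4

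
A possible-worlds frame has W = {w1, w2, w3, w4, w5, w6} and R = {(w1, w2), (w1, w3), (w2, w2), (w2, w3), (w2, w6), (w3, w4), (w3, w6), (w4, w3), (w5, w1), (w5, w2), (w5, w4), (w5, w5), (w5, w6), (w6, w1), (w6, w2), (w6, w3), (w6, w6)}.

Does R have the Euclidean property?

No

Euclidean: no — w1 R w3 and w1 R w2, but not w3 R w2.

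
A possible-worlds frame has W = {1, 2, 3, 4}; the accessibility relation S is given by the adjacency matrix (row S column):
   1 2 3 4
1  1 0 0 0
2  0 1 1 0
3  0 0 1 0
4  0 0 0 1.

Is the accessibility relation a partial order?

Reflexive: yes — every world is S-related to itself.
Transitive: yes — every two-step S-path is closed by a direct edge.
Antisymmetric: yes — no distinct pair is related both ways.
So S is a partial order.

Yes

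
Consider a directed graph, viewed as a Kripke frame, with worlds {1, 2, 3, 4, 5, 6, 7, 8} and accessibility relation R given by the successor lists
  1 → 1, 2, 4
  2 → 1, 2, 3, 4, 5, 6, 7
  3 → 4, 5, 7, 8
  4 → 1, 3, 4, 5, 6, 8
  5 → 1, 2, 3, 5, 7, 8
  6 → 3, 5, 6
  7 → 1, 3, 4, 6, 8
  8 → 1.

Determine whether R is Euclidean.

Euclidean: no — 1 R 4 and 1 R 2, but not 4 R 2.

No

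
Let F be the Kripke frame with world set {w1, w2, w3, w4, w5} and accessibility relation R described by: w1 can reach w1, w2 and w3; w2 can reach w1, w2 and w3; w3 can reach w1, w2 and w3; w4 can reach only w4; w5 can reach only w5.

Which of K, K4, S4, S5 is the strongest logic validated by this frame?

Transitive (axiom 4): yes — every two-step R-path is closed by a direct edge.
Reflexive (axiom T): yes — every world is R-related to itself.
Euclidean (axiom 5): yes — any two successors of a common world are R-related.
So F validates K, K4, S4, S5. The strongest is S5.

S5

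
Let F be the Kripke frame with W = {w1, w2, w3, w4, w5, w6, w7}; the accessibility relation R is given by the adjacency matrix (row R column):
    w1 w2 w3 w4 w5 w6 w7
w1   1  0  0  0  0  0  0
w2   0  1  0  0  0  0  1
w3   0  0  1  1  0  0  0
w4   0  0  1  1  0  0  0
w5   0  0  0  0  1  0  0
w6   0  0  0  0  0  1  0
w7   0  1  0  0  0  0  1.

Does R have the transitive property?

Yes

Transitive: yes — every two-step R-path is closed by a direct edge.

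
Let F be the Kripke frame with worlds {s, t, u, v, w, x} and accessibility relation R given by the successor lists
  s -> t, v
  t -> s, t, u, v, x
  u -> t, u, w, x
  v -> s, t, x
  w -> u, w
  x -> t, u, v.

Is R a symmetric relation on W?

Yes

Symmetric: yes — every pair in R has its reverse in R.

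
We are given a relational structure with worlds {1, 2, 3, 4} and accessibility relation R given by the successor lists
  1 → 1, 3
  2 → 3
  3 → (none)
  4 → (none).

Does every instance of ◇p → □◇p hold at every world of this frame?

The schema 5 characterises exactly the Euclidean frames.
Euclidean: no — 1 R 3 and 1 R 1, but not 3 R 1.

No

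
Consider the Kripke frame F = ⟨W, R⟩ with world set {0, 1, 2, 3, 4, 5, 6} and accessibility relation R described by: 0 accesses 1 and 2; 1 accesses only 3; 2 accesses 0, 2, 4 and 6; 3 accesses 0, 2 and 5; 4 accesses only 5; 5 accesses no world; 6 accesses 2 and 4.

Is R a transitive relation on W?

No

Transitive: no — 0 R 1 and 1 R 3, but not 0 R 3.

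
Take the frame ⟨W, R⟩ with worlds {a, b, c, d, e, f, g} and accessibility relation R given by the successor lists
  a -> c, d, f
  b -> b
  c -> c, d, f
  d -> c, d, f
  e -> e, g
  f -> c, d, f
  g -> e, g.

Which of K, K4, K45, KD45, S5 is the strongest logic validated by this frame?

Transitive (axiom 4): yes — every two-step R-path is closed by a direct edge.
Euclidean (axiom 5): yes — any two successors of a common world are R-related.
Serial (axiom D): yes — every world has a successor (e.g. a R c).
Reflexive (axiom T): no — a is not related to itself.
So F validates K, K4, K45, KD45; S5 would additionally require R to be reflexive. The strongest is KD45.

KD45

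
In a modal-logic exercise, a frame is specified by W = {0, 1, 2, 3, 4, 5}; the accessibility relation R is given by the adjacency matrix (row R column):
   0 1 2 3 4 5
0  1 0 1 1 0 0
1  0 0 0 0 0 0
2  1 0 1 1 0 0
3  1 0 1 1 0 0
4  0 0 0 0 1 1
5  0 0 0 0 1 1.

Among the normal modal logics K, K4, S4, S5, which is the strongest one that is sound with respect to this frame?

K4

Transitive (axiom 4): yes — every two-step R-path is closed by a direct edge.
Reflexive (axiom T): no — 1 is not related to itself.
Euclidean (axiom 5): yes — any two successors of a common world are R-related.
So F validates K, K4; S4 would additionally require R to be reflexive. The strongest is K4.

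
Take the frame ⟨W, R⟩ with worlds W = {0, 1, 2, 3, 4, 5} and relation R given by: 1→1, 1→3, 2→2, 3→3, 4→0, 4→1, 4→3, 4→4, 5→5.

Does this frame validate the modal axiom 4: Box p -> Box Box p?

Yes

By correspondence theory, 4 is valid on a frame iff R is transitive.
Transitive: yes — every two-step R-path is closed by a direct edge.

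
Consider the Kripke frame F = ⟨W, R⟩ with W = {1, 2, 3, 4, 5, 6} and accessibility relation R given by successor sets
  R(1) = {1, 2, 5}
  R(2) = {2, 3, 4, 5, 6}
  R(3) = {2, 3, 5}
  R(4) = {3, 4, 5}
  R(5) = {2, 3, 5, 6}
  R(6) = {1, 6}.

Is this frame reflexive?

Reflexive: yes — every world is R-related to itself.

Yes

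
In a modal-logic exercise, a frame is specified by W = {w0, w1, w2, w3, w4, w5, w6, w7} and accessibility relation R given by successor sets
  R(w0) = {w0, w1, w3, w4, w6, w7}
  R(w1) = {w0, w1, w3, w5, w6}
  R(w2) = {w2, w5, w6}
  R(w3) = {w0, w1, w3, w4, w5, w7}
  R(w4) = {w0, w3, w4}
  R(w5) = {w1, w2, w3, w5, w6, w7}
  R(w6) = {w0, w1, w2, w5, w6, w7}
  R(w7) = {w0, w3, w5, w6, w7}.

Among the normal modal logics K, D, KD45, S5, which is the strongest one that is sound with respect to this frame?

D

Serial (axiom D): yes — every world has a successor (e.g. w0 R w0).
Euclidean (axiom 5): no — w0 R w1 and w0 R w4, but not w1 R w4.
Transitive (axiom 4): no — w0 R w1 and w1 R w5, but not w0 R w5.
Reflexive (axiom T): yes — every world is R-related to itself.
So F validates K, D; KD45 would additionally require R to be Euclidean and transitive. The strongest is D.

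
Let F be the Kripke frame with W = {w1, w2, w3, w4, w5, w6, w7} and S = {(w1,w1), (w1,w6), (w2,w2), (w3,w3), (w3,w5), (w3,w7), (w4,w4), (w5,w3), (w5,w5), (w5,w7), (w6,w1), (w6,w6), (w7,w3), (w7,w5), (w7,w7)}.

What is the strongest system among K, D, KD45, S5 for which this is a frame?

Serial (axiom D): yes — every world has a successor (e.g. w1 S w1).
Euclidean (axiom 5): yes — any two successors of a common world are S-related.
Transitive (axiom 4): yes — every two-step S-path is closed by a direct edge.
Reflexive (axiom T): yes — every world is S-related to itself.
So F validates K, D, KD45, S5. The strongest is S5.

S5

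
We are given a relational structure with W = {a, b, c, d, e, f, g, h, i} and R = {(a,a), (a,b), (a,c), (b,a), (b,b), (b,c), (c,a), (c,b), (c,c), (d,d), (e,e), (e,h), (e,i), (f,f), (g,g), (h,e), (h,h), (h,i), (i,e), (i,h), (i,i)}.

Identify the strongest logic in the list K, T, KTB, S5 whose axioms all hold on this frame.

Reflexive (axiom T): yes — every world is R-related to itself.
Symmetric (axiom B): yes — every pair in R has its reverse in R.
Euclidean (axiom 5): yes — any two successors of a common world are R-related.
So F validates K, T, KTB, S5. The strongest is S5.

S5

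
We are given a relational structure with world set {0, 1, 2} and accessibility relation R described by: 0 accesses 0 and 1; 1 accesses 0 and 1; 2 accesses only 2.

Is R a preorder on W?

Yes

Reflexive: yes — every world is R-related to itself.
Transitive: yes — every two-step R-path is closed by a direct edge.
So R is a preorder.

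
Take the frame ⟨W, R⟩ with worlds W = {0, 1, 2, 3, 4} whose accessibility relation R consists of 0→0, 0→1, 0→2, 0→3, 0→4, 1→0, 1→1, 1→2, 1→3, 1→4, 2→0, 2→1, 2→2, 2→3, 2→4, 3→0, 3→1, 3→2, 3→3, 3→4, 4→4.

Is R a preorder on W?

Yes

Reflexive: yes — every world is R-related to itself.
Transitive: yes — every two-step R-path is closed by a direct edge.
So R is a preorder.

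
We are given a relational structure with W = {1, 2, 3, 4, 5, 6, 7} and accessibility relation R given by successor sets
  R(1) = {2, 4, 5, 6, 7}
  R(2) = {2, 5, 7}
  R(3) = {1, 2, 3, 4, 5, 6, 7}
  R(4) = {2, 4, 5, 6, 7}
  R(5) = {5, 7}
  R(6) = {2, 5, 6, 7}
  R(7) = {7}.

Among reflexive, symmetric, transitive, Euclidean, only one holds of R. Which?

transitive

Reflexive: no — 1 is not related to itself.
Symmetric: no — 1 R 2 but not 2 R 1.
Transitive: yes — every two-step R-path is closed by a direct edge.
Euclidean: no — 1 R 2 and 1 R 4, but not 2 R 4.
Only transitive holds.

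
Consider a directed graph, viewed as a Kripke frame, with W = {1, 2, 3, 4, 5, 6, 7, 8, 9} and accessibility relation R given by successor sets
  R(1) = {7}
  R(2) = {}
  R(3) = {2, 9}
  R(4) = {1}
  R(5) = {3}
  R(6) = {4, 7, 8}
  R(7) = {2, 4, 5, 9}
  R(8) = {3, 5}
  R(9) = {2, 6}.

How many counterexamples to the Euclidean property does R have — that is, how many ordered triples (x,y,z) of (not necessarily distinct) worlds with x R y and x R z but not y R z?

36

Enumerating: (1,7,7), (3,2,2), (3,2,9), (3,9,9), (4,1,1), (5,3,3), (6,4,4), (6,4,7), (6,4,8), (6,7,7), (6,7,8), (6,8,4), … and 24 more.
Total: 36.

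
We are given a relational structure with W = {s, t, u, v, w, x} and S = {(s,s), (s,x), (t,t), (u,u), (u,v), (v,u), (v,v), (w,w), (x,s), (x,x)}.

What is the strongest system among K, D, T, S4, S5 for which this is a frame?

S5

Serial (axiom D): yes — every world has a successor (e.g. s S s).
Reflexive (axiom T): yes — every world is S-related to itself.
Transitive (axiom 4): yes — every two-step S-path is closed by a direct edge.
Euclidean (axiom 5): yes — any two successors of a common world are S-related.
So F validates K, D, T, S4, S5. The strongest is S5.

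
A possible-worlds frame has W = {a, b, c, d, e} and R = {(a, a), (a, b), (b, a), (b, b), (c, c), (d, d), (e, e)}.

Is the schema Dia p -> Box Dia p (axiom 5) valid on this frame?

By correspondence theory, 5 is valid on a frame iff R is Euclidean.
Euclidean: yes — any two successors of a common world are R-related.

Yes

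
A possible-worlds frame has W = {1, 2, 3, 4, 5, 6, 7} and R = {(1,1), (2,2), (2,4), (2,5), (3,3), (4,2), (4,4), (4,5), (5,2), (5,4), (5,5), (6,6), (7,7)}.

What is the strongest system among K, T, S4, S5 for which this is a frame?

Reflexive (axiom T): yes — every world is R-related to itself.
Transitive (axiom 4): yes — every two-step R-path is closed by a direct edge.
Euclidean (axiom 5): yes — any two successors of a common world are R-related.
So F validates K, T, S4, S5. The strongest is S5.

S5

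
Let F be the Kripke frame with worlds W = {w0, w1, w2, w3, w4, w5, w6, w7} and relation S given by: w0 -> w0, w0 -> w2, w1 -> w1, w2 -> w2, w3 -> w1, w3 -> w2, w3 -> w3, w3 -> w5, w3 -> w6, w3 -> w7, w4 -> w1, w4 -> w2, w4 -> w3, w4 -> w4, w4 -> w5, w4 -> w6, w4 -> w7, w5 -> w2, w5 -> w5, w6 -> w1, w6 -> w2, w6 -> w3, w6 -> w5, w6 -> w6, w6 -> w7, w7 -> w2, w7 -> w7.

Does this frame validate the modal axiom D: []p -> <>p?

By correspondence theory, D is valid on a frame iff S is serial.
Serial: yes — every world has a successor (e.g. w0 S w0).

Yes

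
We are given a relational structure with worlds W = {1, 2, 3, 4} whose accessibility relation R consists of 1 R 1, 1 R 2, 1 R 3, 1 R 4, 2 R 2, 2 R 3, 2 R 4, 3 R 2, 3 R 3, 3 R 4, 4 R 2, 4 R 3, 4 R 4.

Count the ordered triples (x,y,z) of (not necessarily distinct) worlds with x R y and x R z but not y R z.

3

Enumerating: (1,2,1), (1,3,1), (1,4,1).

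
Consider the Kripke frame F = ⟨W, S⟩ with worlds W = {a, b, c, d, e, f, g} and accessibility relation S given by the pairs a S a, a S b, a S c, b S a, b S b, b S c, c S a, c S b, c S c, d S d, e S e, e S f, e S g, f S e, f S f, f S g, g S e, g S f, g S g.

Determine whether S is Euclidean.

Yes

Euclidean: yes — any two successors of a common world are S-related.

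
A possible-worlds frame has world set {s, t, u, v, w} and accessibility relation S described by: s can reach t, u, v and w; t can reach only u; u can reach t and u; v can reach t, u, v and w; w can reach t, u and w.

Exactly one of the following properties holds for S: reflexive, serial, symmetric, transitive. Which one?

Reflexive: no — s is not related to itself.
Serial: yes — every world has a successor (e.g. s S t).
Symmetric: no — s S t but not t S s.
Transitive: no — t S u and u S t, but not t S t.
Only serial holds.

serial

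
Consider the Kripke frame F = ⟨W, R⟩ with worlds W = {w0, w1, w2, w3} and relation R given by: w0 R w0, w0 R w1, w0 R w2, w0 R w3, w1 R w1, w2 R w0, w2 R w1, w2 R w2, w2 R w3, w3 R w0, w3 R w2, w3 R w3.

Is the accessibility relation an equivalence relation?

Reflexive: yes — every world is R-related to itself.
Symmetric: no — w0 R w1 but not w1 R w0.
Transitive: no — w3 R w0 and w0 R w1, but not w3 R w1.
So R is not an equivalence relation.

No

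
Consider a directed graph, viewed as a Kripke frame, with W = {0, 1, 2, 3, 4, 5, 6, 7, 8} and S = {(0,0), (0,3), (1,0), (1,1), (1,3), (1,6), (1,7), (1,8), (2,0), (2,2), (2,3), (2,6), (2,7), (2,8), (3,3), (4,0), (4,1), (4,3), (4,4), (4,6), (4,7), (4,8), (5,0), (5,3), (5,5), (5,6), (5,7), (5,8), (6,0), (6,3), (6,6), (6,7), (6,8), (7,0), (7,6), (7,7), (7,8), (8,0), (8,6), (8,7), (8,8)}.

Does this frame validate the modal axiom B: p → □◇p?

No

By correspondence theory, B is valid on a frame iff S is symmetric.
Symmetric: no — 0 S 3 but not 3 S 0.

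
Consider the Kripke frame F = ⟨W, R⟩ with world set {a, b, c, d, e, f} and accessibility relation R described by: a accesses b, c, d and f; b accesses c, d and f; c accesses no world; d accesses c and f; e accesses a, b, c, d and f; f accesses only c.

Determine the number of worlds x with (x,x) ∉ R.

Enumerating: a, b, c, d, e, f.

6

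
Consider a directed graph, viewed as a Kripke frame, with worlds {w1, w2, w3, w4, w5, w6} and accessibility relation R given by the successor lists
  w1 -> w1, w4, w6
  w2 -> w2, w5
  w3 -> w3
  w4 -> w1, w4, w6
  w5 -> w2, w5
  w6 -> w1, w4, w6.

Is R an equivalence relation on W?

Reflexive: yes — every world is R-related to itself.
Symmetric: yes — every pair in R has its reverse in R.
Transitive: yes — every two-step R-path is closed by a direct edge.
So R is an equivalence relation.

Yes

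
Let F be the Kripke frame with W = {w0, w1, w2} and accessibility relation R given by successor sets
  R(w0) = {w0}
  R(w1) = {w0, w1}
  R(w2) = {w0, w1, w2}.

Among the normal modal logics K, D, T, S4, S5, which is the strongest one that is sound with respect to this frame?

Serial (axiom D): yes — every world has a successor (e.g. w0 R w0).
Reflexive (axiom T): yes — every world is R-related to itself.
Transitive (axiom 4): yes — every two-step R-path is closed by a direct edge.
Euclidean (axiom 5): no — w2 R w0 and w2 R w1, but not w0 R w1.
So F validates K, D, T, S4; S5 would additionally require R to be Euclidean. The strongest is S4.

S4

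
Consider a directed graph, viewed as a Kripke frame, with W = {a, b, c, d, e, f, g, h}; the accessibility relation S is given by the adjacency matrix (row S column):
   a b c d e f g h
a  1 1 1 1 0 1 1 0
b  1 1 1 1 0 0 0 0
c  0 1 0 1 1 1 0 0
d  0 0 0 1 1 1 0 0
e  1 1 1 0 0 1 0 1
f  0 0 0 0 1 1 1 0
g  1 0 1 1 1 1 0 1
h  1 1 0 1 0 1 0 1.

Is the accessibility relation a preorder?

Reflexive: no — c is not related to itself.
Transitive: no — a S c and c S e, but not a S e.
So S is not a preorder.

No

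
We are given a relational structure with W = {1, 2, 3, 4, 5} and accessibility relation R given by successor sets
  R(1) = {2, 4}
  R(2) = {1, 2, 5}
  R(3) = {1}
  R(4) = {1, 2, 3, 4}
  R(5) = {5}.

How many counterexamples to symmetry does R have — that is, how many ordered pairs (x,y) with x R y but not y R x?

4

Enumerating: (2,5), (3,1), (4,2), (4,3).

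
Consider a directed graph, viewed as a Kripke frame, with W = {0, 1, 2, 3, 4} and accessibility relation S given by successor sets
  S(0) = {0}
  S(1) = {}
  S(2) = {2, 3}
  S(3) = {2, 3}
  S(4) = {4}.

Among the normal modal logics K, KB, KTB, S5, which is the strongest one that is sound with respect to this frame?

Symmetric (axiom B): yes — every pair in S has its reverse in S.
Reflexive (axiom T): no — 1 is not related to itself.
Euclidean (axiom 5): yes — any two successors of a common world are S-related.
So F validates K, KB; KTB would additionally require S to be reflexive. The strongest is KB.

KB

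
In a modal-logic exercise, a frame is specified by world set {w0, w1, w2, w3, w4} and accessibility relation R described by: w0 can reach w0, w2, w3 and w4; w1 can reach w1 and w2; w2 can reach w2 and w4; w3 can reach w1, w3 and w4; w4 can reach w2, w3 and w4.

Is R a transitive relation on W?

Transitive: no — w0 R w3 and w3 R w1, but not w0 R w1.

No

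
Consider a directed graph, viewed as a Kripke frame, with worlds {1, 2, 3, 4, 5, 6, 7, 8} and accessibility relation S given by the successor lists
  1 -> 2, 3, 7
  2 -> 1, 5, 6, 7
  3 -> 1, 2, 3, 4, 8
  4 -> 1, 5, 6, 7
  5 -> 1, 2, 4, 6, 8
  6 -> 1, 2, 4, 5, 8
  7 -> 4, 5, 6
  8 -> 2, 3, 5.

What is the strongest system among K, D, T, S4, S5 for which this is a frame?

D

Serial (axiom D): yes — every world has a successor (e.g. 1 S 2).
Reflexive (axiom T): no — 1 is not related to itself.
Transitive (axiom 4): no — 1 S 2 and 2 S 5, but not 1 S 5.
Euclidean (axiom 5): no — 1 S 2 and 1 S 3, but not 2 S 3.
So F validates K, D; T would additionally require S to be reflexive. The strongest is D.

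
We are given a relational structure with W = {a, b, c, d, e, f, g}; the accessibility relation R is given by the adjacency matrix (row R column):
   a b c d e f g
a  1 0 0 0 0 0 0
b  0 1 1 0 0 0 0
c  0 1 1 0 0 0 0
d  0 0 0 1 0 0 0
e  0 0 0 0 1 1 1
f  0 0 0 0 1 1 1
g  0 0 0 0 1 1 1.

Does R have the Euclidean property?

Euclidean: yes — any two successors of a common world are R-related.

Yes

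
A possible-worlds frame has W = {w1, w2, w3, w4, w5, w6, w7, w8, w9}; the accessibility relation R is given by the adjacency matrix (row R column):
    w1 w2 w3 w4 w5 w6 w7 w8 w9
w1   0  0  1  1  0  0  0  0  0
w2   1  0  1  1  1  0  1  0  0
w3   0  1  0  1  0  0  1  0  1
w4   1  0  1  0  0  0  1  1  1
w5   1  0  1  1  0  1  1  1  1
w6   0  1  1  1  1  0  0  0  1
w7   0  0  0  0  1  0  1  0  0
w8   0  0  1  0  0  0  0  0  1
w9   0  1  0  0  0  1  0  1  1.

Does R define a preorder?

No

Reflexive: no — w1 is not related to itself.
Transitive: no — w1 R w3 and w3 R w2, but not w1 R w2.
So R is not a preorder.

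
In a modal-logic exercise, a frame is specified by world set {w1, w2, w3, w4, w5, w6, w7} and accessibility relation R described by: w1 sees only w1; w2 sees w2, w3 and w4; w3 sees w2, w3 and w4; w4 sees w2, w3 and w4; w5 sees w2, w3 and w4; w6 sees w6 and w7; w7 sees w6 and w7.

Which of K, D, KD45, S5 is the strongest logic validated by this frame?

KD45

Serial (axiom D): yes — every world has a successor (e.g. w1 R w1).
Euclidean (axiom 5): yes — any two successors of a common world are R-related.
Transitive (axiom 4): yes — every two-step R-path is closed by a direct edge.
Reflexive (axiom T): no — w5 is not related to itself.
So F validates K, D, KD45; S5 would additionally require R to be reflexive. The strongest is KD45.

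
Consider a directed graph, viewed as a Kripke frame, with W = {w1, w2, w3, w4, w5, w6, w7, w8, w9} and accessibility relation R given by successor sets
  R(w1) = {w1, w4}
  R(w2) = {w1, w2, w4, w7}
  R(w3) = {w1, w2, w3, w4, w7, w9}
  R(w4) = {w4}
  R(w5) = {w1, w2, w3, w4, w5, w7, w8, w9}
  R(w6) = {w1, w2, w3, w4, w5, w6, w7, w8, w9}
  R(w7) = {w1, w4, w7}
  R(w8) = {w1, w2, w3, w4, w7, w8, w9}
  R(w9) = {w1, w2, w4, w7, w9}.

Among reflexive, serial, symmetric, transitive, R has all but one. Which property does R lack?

symmetric

Reflexive: yes — every world is R-related to itself.
Serial: yes — every world has a successor (e.g. w1 R w1).
Symmetric: no — w1 R w4 but not w4 R w1.
Transitive: yes — every two-step R-path is closed by a direct edge.
Only symmetric fails.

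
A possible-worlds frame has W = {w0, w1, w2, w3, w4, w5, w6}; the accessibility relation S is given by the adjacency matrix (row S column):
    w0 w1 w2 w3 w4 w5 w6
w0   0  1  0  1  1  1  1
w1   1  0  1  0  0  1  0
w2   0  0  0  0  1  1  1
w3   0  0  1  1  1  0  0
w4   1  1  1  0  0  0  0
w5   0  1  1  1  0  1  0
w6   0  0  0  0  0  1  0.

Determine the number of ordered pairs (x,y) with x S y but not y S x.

Enumerating: (w0,w3), (w0,w5), (w0,w6), (w1,w2), (w2,w6), (w3,w2), (w3,w4), (w4,w1), (w5,w3), (w6,w5).

10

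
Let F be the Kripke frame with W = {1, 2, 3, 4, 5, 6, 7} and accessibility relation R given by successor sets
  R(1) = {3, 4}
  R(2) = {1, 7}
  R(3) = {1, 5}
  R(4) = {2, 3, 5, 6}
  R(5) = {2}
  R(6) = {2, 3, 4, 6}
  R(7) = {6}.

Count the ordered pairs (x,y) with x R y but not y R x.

11

Enumerating: (1,4), (2,1), (2,7), (3,5), (4,2), (4,3), (4,5), (5,2), (6,2), (6,3), (7,6).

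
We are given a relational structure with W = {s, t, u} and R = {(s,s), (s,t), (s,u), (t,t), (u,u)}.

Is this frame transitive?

Yes

Transitive: yes — every two-step R-path is closed by a direct edge.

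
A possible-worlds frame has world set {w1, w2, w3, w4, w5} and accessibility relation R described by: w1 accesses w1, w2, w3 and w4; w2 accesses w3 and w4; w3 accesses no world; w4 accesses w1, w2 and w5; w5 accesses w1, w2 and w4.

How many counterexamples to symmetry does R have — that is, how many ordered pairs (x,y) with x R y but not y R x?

5

Enumerating: (w1,w2), (w1,w3), (w2,w3), (w5,w1), (w5,w2).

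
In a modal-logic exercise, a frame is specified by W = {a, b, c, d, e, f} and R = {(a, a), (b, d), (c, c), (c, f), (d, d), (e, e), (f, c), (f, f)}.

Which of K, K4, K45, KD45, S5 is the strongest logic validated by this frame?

Transitive (axiom 4): yes — every two-step R-path is closed by a direct edge.
Euclidean (axiom 5): yes — any two successors of a common world are R-related.
Serial (axiom D): yes — every world has a successor (e.g. a R a).
Reflexive (axiom T): no — b is not related to itself.
So F validates K, K4, K45, KD45; S5 would additionally require R to be reflexive. The strongest is KD45.

KD45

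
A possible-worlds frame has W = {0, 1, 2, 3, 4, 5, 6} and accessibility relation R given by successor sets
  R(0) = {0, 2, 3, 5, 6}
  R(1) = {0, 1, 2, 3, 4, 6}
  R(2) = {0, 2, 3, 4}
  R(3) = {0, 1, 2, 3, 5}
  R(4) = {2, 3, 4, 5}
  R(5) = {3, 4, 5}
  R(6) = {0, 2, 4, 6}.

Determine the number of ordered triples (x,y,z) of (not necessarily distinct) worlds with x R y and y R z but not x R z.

29

Enumerating: (0,2,4), (0,3,1), (0,5,4), (0,6,4), (1,0,5), (1,3,5), (1,4,5), (2,0,5), (2,0,6), (2,3,1), (2,3,5), (2,4,5), … and 17 more.
Total: 29.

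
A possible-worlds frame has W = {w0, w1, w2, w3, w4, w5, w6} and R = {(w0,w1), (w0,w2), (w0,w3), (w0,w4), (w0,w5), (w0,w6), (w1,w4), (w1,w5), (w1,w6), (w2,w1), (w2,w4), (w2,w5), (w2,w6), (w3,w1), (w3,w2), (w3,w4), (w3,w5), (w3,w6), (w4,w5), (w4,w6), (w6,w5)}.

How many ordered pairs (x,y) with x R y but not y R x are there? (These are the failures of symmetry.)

21

Enumerating: (w0,w1), (w0,w2), (w0,w3), (w0,w4), (w0,w5), (w0,w6), (w1,w4), (w1,w5), (w1,w6), (w2,w1), (w2,w4), (w2,w5), … and 9 more.
Total: 21.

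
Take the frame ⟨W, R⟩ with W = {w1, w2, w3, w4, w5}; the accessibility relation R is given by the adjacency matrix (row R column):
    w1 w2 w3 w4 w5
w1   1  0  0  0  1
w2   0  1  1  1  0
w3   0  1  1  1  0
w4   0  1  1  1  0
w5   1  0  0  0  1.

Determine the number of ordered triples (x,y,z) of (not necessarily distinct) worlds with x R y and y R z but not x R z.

R is transitive; there are no such tuples.

0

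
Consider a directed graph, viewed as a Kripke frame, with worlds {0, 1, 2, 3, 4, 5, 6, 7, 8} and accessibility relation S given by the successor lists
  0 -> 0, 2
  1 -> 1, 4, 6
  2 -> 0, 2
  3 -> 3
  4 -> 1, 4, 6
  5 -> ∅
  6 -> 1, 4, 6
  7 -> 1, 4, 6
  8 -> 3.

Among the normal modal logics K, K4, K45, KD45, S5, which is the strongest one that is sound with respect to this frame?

Transitive (axiom 4): yes — every two-step S-path is closed by a direct edge.
Euclidean (axiom 5): yes — any two successors of a common world are S-related.
Serial (axiom D): no — 5 has no S-successor.
Reflexive (axiom T): no — 5 is not related to itself.
So F validates K, K4, K45; KD45 would additionally require S to be serial. The strongest is K45.

K45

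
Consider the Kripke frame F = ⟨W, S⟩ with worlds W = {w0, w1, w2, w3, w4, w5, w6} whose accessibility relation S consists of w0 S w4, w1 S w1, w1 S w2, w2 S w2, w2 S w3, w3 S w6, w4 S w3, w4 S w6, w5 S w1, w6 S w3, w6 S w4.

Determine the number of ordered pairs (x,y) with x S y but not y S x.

Enumerating: (w0,w4), (w1,w2), (w2,w3), (w4,w3), (w5,w1).

5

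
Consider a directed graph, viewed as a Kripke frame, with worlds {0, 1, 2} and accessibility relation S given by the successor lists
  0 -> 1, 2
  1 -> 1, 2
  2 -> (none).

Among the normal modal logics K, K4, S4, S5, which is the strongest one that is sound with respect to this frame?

Transitive (axiom 4): yes — every two-step S-path is closed by a direct edge.
Reflexive (axiom T): no — 0 is not related to itself.
Euclidean (axiom 5): no — 0 S 2 and 0 S 1, but not 2 S 1.
So F validates K, K4; S4 would additionally require S to be reflexive. The strongest is K4.

K4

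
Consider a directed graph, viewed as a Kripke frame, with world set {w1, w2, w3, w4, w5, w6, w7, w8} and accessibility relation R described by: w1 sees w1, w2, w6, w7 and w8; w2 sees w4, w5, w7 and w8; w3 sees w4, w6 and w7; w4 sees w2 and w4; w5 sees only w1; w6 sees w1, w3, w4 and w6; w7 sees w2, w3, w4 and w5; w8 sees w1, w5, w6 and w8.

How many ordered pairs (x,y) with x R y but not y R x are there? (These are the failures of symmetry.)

11

Enumerating: (w1,w2), (w1,w7), (w2,w5), (w2,w8), (w3,w4), (w5,w1), (w6,w4), (w7,w4), (w7,w5), (w8,w5), (w8,w6).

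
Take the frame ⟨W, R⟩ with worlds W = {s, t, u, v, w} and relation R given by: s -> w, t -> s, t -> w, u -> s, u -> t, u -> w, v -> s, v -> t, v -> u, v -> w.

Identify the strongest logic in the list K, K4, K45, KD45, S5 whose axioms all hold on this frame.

K4

Transitive (axiom 4): yes — every two-step R-path is closed by a direct edge.
Euclidean (axiom 5): no — t R w and t R s, but not w R s.
Serial (axiom D): no — w has no R-successor.
Reflexive (axiom T): no — s is not related to itself.
So F validates K, K4; K45 would additionally require R to be Euclidean. The strongest is K4.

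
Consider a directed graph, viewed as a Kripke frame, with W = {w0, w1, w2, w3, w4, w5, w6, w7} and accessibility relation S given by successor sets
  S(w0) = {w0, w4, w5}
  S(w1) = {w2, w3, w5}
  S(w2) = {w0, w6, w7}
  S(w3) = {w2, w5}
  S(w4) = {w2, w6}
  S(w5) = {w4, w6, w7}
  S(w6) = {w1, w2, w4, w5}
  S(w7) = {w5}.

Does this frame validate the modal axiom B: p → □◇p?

By correspondence theory, B is valid on a frame iff S is symmetric.
Symmetric: no — w0 S w4 but not w4 S w0.

No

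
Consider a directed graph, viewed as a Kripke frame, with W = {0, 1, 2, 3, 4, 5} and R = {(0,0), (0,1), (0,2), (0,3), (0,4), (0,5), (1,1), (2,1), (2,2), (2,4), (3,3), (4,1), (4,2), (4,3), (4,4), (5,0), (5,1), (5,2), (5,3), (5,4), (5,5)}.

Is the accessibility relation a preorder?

No

Reflexive: yes — every world is R-related to itself.
Transitive: no — 2 R 4 and 4 R 3, but not 2 R 3.
So R is not a preorder.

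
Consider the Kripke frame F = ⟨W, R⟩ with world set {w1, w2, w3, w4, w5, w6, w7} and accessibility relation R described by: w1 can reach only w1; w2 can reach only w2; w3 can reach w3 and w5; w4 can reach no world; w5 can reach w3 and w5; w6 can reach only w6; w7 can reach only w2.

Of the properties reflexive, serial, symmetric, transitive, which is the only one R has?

transitive

Reflexive: no — w4 is not related to itself.
Serial: no — w4 has no R-successor.
Symmetric: no — w7 R w2 but not w2 R w7.
Transitive: yes — every two-step R-path is closed by a direct edge.
Only transitive holds.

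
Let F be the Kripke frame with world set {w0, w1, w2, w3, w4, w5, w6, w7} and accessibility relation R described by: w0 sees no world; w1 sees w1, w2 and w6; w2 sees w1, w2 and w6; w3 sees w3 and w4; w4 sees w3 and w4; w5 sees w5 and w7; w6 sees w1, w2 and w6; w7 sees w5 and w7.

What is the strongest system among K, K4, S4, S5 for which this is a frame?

K4

Transitive (axiom 4): yes — every two-step R-path is closed by a direct edge.
Reflexive (axiom T): no — w0 is not related to itself.
Euclidean (axiom 5): yes — any two successors of a common world are R-related.
So F validates K, K4; S4 would additionally require R to be reflexive. The strongest is K4.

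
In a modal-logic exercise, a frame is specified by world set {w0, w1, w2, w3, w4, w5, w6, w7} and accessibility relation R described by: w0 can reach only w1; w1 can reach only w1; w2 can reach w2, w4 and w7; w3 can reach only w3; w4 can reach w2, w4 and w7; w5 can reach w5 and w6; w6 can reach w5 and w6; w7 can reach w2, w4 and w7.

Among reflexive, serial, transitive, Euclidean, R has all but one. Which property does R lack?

Reflexive: no — w0 is not related to itself.
Serial: yes — every world has a successor (e.g. w0 R w1).
Transitive: yes — every two-step R-path is closed by a direct edge.
Euclidean: yes — any two successors of a common world are R-related.
Only reflexive fails.

reflexive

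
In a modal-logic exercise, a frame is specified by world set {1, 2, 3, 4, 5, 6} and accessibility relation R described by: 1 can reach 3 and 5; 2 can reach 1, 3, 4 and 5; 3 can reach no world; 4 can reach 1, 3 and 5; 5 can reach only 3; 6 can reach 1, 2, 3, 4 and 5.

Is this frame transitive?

Transitive: yes — every two-step R-path is closed by a direct edge.

Yes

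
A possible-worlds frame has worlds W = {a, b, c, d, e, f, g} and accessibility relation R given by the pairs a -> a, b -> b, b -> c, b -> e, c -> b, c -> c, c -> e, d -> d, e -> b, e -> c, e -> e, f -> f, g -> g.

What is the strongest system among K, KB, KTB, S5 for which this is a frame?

Symmetric (axiom B): yes — every pair in R has its reverse in R.
Reflexive (axiom T): yes — every world is R-related to itself.
Euclidean (axiom 5): yes — any two successors of a common world are R-related.
So F validates K, KB, KTB, S5. The strongest is S5.

S5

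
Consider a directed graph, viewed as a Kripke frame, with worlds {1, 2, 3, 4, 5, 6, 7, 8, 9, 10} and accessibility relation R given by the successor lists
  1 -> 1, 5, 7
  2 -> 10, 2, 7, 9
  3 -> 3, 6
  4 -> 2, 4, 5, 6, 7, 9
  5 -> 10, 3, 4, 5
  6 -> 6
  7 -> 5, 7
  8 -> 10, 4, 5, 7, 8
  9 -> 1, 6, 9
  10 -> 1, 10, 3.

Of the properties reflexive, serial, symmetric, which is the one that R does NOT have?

Reflexive: yes — every world is R-related to itself.
Serial: yes — every world has a successor (e.g. 1 R 1).
Symmetric: no — 1 R 5 but not 5 R 1.
Only symmetric fails.

symmetric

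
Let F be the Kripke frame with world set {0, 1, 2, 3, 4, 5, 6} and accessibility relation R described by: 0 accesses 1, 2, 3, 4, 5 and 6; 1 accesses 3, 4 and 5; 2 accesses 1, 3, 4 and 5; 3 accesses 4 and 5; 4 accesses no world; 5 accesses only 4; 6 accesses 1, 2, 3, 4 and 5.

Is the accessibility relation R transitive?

Yes

Transitive: yes — every two-step R-path is closed by a direct edge.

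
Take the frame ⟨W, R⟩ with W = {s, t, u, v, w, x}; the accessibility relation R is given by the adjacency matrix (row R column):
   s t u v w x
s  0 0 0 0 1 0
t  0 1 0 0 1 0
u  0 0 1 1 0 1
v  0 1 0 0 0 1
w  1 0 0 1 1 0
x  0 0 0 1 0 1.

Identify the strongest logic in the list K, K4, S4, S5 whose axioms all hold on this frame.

K

Transitive (axiom 4): no — s R w and w R v, but not s R v.
Reflexive (axiom T): no — s is not related to itself.
Euclidean (axiom 5): no — v R t and v R x, but not t R x.
So F validates K; K4 would additionally require R to be transitive. The strongest is K.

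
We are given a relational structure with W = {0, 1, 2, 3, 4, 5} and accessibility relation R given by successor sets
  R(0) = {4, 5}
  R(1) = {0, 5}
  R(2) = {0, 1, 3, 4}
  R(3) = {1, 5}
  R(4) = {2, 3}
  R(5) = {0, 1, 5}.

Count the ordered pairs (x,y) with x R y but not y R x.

8

Enumerating: (0,4), (1,0), (2,0), (2,1), (2,3), (3,1), (3,5), (4,3).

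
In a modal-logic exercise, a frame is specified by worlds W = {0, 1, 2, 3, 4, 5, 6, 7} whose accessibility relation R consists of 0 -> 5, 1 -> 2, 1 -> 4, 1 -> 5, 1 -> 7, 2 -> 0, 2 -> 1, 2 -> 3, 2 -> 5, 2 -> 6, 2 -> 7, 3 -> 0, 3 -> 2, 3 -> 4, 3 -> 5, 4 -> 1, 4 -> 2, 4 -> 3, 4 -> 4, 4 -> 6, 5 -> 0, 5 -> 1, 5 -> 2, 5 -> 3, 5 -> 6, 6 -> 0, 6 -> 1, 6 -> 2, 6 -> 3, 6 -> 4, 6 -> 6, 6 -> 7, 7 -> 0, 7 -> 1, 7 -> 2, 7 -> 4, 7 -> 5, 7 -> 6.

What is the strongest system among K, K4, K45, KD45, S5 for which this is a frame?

Transitive (axiom 4): no — 0 R 5 and 5 R 1, but not 0 R 1.
Euclidean (axiom 5): no — 1 R 2 and 1 R 4, but not 2 R 4.
Serial (axiom D): yes — every world has a successor (e.g. 0 R 5).
Reflexive (axiom T): no — 0 is not related to itself.
So F validates K; K4 would additionally require R to be transitive. The strongest is K.

K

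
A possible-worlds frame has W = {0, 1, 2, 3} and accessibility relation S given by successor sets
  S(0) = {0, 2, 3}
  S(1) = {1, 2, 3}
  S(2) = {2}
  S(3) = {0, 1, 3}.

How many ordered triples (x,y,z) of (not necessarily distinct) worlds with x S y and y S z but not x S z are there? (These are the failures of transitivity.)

Enumerating: (0,3,1), (1,3,0), (3,0,2), (3,1,2).

4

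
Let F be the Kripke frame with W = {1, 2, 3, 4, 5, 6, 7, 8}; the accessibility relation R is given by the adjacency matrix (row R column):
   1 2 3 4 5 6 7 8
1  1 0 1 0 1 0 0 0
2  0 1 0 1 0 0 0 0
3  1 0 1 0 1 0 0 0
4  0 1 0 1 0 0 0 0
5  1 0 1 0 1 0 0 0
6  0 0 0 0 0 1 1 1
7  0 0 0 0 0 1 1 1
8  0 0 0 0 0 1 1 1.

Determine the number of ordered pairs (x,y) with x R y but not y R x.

R is symmetric; there are no such tuples.

0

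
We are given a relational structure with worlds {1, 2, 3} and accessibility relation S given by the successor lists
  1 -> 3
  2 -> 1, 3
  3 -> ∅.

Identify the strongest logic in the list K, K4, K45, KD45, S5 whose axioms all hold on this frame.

K4

Transitive (axiom 4): yes — every two-step S-path is closed by a direct edge.
Euclidean (axiom 5): no — 2 S 3 and 2 S 1, but not 3 S 1.
Serial (axiom D): no — 3 has no S-successor.
Reflexive (axiom T): no — 1 is not related to itself.
So F validates K, K4; K45 would additionally require S to be Euclidean. The strongest is K4.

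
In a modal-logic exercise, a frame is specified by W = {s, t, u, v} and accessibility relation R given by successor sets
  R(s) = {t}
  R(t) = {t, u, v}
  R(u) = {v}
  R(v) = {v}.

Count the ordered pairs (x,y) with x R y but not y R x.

4

Enumerating: (s,t), (t,u), (t,v), (u,v).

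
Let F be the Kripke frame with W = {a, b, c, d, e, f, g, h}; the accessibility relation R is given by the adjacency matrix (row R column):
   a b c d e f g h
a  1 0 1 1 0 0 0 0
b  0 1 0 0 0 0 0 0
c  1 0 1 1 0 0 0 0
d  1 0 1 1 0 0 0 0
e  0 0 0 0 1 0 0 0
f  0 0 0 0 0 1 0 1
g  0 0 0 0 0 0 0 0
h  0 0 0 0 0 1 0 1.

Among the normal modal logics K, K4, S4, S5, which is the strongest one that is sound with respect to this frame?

Transitive (axiom 4): yes — every two-step R-path is closed by a direct edge.
Reflexive (axiom T): no — g is not related to itself.
Euclidean (axiom 5): yes — any two successors of a common world are R-related.
So F validates K, K4; S4 would additionally require R to be reflexive. The strongest is K4.

K4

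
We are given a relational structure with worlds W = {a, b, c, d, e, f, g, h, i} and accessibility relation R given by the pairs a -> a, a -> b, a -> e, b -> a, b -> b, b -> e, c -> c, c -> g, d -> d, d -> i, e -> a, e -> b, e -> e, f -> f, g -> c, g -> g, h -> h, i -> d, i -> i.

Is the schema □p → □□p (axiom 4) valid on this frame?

By correspondence theory, 4 is valid on a frame iff R is transitive.
Transitive: yes — every two-step R-path is closed by a direct edge.

Yes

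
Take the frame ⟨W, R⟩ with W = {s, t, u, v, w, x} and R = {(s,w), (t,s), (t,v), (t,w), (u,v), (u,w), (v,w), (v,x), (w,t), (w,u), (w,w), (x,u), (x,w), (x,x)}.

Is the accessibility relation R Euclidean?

No

Euclidean: no — t R s and t R v, but not s R v.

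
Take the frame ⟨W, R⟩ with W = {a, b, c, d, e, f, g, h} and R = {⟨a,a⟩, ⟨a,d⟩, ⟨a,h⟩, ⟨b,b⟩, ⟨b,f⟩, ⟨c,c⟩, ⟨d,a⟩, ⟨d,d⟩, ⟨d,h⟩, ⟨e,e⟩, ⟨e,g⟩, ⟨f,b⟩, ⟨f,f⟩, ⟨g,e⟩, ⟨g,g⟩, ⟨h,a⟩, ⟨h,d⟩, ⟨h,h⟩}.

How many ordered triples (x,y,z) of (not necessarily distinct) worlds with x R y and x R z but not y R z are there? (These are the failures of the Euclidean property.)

0

R is Euclidean; there are no such tuples.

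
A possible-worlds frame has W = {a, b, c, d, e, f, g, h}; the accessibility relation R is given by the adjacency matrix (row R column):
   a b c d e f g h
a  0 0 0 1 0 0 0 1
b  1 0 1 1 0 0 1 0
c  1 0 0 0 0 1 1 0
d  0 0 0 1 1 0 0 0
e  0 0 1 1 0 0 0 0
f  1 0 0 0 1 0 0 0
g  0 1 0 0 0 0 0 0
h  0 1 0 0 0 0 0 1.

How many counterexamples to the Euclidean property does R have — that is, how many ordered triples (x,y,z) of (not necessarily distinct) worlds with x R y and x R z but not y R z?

Enumerating: (a,d,h), (a,h,d), (b,a,a), (b,a,c), (b,a,g), (b,c,c), (b,c,d), (b,d,a), (b,d,c), (b,d,g), (b,g,a), (b,g,c), … and 21 more.
Total: 33.

33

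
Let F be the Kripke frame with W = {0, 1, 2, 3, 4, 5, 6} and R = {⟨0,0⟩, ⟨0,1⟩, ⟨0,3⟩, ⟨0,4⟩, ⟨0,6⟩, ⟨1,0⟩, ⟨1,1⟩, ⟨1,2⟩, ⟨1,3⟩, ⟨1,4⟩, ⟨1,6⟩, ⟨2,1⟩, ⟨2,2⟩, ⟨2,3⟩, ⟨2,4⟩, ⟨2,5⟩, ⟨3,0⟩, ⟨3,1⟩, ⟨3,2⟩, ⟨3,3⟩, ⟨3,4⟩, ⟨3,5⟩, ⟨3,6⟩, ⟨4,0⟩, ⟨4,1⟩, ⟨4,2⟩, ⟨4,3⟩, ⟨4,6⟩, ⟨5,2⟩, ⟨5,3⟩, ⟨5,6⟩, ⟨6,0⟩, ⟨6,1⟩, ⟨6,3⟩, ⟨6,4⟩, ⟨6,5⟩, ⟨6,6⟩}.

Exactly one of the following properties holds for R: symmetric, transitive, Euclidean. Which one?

symmetric

Symmetric: yes — every pair in R has its reverse in R.
Transitive: no — 0 R 1 and 1 R 2, but not 0 R 2.
Euclidean: no — 1 R 0 and 1 R 2, but not 0 R 2.
Only symmetric holds.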